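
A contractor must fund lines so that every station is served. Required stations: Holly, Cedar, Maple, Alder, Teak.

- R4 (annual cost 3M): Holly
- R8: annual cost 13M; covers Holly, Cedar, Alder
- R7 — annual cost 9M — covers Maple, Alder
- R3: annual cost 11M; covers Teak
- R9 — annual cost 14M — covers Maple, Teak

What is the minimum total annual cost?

The greedy cost-per-new-station heuristic would pick R4, R7, R3, and R8 for 36, but a cheaper cover exists.
Choose R8 and R9: together they cover Holly, Cedar, Maple, Alder, Teak — every station.
Total annual cost: 13 + 14 = 27.
No cover costs less than 27.

27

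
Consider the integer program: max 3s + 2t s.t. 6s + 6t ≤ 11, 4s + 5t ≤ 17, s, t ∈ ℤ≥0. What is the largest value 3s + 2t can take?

3

The continuous relaxation peaks at (1.83, 0) with value 5.50; rounding to a feasible lattice point costs some objective.
(s,t)=(1,0): 6·1+6·0=6≤11, 4·1+5·0=4≤17, objective 3.
(s,t)=(0,1): 6·0+6·1=6≤11, 4·0+5·1=5≤17, objective 2.
(s,t)=(0,0): 6·0+6·0=0≤11, 4·0+5·0=0≤17, objective 0.
No feasible integer point exceeds 3.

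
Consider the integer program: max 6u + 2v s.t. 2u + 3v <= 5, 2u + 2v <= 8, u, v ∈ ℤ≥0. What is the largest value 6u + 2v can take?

(u,v)=(2,0): 2·2+3·0=4≤5, 2·2+2·0=4≤8, objective 12.
(u,v)=(1,1): 2·1+3·1=5≤5, 2·1+2·1=4≤8, objective 8.
(u,v)=(1,0): 2·1+3·0=2≤5, 2·1+2·0=2≤8, objective 6.
Maximum is 12 at (u,v)=(2,0).

12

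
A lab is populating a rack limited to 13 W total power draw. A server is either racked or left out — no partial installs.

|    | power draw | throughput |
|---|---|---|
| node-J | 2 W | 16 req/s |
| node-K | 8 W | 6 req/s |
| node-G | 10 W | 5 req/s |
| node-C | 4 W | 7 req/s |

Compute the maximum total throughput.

Treat it as a binary knapsack problem.
Take node-J and node-C: power draw 2 + 4 = 6 ≤ 13, throughput 16 + 7 = 23.
No other feasible combination does better.

23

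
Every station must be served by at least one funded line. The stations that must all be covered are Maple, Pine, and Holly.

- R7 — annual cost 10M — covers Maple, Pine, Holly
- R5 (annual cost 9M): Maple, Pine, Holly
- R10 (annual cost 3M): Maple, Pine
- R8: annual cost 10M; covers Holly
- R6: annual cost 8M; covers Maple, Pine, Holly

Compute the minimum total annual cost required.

The greedy cost-per-new-station heuristic would pick R10 and R6 for 11, but a cheaper cover exists.
R6 alone covers Maple, Pine, Holly — every station.
Total annual cost: 8.
No cover costs less than 8.

8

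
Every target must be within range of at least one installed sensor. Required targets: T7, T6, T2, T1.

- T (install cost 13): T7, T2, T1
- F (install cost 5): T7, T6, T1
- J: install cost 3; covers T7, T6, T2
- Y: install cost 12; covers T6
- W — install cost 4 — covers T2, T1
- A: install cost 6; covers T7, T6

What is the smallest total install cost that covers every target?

7

Choose J and W: together they cover T7, T6, T2, T1 — every target.
Total install cost: 3 + 4 = 7.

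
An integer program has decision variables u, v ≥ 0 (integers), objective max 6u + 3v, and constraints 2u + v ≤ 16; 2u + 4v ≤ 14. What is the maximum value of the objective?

42

(u,v)=(7,0) is feasible, giving 42.
(u,v)=(6,0) is feasible, giving 36.
Maximum is 42 at (u,v)=(7,0).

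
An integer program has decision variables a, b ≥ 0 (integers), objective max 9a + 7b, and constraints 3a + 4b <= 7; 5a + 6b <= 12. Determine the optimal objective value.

The continuous relaxation peaks at (2.33, 0) with value 21.00; rounding to a feasible lattice point costs some objective.
(a,b)=(2,0): 3·2+4·0=6≤7, 5·2+6·0=10≤12, objective 18.
(a,b)=(1,1): 3·1+4·1=7≤7, 5·1+6·1=11≤12, objective 16.
Maximum is 18 at (a,b)=(2,0).

18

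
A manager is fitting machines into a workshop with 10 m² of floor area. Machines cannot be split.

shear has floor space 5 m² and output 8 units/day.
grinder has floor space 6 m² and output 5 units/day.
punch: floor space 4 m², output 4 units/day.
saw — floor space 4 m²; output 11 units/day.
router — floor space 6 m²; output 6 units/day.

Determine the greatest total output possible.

saw + router: floor space 4 + 6 = 10 ≤ 10, output 11 + 6 = 17.
shear + saw: floor space 5 + 4 = 9 ≤ 10, output 8 + 11 = 19.
grinder + saw: floor space 6 + 4 = 10 ≤ 10, output 5 + 11 = 16.
Best is shear and saw with total output 19.

19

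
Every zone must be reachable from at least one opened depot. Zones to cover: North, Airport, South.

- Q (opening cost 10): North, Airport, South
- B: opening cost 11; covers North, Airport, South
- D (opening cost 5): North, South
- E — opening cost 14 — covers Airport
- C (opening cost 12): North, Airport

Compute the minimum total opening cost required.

10

This is an integer covering problem.
The greedy cost-per-new-zone heuristic would pick D and Q for 15, but a cheaper cover exists.
Q alone covers North, Airport, South — every zone.
Total opening cost: 10.
No cover costs less than 10.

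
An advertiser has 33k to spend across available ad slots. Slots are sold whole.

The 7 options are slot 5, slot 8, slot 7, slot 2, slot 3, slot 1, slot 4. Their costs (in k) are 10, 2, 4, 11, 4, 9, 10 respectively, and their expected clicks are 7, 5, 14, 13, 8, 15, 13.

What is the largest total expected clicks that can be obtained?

55

Allowing fractional choices, the relaxed optimum would be about 59.7, but ad slots are indivisible.
slot 8 + slot 7 + slot 2 + slot 3 + slot 1: cost 2 + 4 + 11 + 4 + 9 = 30 ≤ 33, expected clicks 5 + 14 + 13 + 8 + 15 = 55.
slot 8 + slot 7 + slot 3 + slot 1 + slot 4: cost 2 + 4 + 4 + 9 + 10 = 29 ≤ 33, expected clicks 5 + 14 + 8 + 15 + 13 = 55.
The maximum expected clicks is 55; one optimal choice is slot 8, slot 7, slot 3, slot 1, and slot 4.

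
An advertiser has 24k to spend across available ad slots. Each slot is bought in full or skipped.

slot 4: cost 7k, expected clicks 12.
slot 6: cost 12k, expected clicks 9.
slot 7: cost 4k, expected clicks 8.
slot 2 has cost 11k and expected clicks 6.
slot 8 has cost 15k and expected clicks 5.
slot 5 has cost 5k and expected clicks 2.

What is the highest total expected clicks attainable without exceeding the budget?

29

slot 4 + slot 6 + slot 7: cost 7 + 12 + 4 = 23 ≤ 24, expected clicks 12 + 9 + 8 = 29.
slot 4 + slot 7 + slot 2: cost 7 + 4 + 11 = 22 ≤ 24, expected clicks 12 + 8 + 6 = 26.
Best is slot 4, slot 6, and slot 7 with total expected clicks 29.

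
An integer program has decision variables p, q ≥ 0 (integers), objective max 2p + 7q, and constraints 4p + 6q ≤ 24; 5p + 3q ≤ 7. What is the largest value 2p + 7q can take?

14

The continuous relaxation peaks at (0, 2.33) with value 16.33; rounding to a feasible lattice point costs some objective.
(p,q)=(0,2): 4·0+6·2=12≤24, 5·0+3·2=6≤7, objective 14.
(p,q)=(0,1): 4·0+6·1=6≤24, 5·0+3·1=3≤7, objective 7.
No feasible integer point exceeds 14.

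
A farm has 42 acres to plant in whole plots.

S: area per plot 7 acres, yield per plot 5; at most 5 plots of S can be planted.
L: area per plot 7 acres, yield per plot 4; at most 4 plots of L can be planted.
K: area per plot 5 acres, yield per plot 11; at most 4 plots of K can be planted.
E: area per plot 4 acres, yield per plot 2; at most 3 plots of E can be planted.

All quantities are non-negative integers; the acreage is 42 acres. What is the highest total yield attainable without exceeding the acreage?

2×S, 4×K, and 2×E: area 42 ≤ 42, yield 2·5 + 4·11 + 2·2 = 58.
3×S and 4×K: area 41 ≤ 42, yield 3·5 + 4·11 = 59.
Best is 59.

59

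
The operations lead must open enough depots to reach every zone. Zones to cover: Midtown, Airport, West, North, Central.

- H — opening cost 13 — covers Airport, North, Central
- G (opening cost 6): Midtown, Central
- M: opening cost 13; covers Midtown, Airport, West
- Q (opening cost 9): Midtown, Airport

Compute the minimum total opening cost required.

The greedy cost-per-new-zone heuristic would pick G, H, and M for 32, but a cheaper cover exists.
Choose H and M: together they cover Midtown, Airport, West, North, Central — every zone.
Total opening cost: 13 + 13 = 26.
No cover costs less than 26.

26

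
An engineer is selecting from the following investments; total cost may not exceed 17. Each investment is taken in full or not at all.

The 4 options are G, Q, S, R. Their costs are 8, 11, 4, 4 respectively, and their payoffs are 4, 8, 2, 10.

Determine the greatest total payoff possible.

Q + R: cost 11 + 4 = 15 ≤ 17, payoff 8 + 10 = 18.
G + R: cost 8 + 4 = 12 ≤ 17, payoff 4 + 10 = 14.
G + S + R: cost 8 + 4 + 4 = 16 ≤ 17, payoff 4 + 2 + 10 = 16.
Best is Q and R with total payoff 18.

18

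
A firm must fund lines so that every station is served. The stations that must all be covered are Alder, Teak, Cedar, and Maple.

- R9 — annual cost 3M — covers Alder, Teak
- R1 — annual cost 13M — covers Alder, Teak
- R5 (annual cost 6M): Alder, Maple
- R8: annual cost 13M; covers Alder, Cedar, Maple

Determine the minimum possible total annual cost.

The greedy cost-per-new-station heuristic would pick R9, R5, and R8 for 22, but a cheaper cover exists.
Choose R9 and R8: together they cover Alder, Teak, Cedar, Maple — every station.
Total annual cost: 3 + 13 = 16.
No cover costs less than 16.

16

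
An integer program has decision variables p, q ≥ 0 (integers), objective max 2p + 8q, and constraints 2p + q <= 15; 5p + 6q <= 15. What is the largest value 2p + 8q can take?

16

(p,q)=(0,2): 2·0+1·2=2≤15, 5·0+6·2=12≤15, objective 16.
(p,q)=(1,1): 2·1+1·1=3≤15, 5·1+6·1=11≤15, objective 10.
(p,q)=(0,1): 2·0+1·1=1≤15, 5·0+6·1=6≤15, objective 8.
Maximum is 16 at (p,q)=(0,2).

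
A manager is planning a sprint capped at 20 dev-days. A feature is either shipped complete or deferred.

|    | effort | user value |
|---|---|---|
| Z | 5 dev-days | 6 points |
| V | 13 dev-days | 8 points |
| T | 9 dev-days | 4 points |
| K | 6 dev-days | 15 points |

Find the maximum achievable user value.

Allowing fractional choices, the relaxed optimum would be about 26.5, but features are indivisible.
Z + T + K: effort 5 + 9 + 6 = 20 ≤ 20, user value 6 + 4 + 15 = 25.
V + K: effort 13 + 6 = 19 ≤ 20, user value 8 + 15 = 23.
Best is Z, T, and K with total user value 25.

25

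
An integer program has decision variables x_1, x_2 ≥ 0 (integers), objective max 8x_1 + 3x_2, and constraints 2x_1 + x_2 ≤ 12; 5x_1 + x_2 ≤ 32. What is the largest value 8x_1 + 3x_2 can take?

48

(x_1,x_2)=(6,0): 2·6+1·0=12≤12, 5·6+1·0=30≤32, objective 48.
(x_1,x_2)=(5,1): 2·5+1·1=11≤12, 5·5+1·1=26≤32, objective 43.
(x_1,x_2)=(5,0): 2·5+1·0=10≤12, 5·5+1·0=25≤32, objective 40.
Maximum is 48 at (x_1,x_2)=(6,0).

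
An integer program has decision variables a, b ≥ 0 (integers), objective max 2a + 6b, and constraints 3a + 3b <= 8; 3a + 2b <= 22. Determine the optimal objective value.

(a,b)=(0,2): 3·0+3·2=6≤8, 3·0+2·2=4≤22, objective 12.
(a,b)=(1,1): 3·1+3·1=6≤8, 3·1+2·1=5≤22, objective 8.
No feasible integer point exceeds 12.

12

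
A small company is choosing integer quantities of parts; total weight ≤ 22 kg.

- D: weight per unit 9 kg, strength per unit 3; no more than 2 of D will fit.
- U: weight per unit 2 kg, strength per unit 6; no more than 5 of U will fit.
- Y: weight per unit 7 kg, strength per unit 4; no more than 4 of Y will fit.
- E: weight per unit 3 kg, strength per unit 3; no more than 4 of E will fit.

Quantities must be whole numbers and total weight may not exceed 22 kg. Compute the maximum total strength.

42

This is a bounded integer knapsack.
5×U and 4×E: weight 22 ≤ 22, strength 5·6 + 4·3 = 42.
5×U and 3×E: weight 19 ≤ 22, strength 5·6 + 3·3 = 39.
Best is 42.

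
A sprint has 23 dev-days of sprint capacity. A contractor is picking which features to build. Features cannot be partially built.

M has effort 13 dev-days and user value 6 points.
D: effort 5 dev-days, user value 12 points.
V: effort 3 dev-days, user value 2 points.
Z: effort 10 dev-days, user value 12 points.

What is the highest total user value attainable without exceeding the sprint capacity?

26

Take D, V, and Z: effort 5 + 3 + 10 = 18 ≤ 23, user value 12 + 2 + 12 = 26.
No other feasible combination does better.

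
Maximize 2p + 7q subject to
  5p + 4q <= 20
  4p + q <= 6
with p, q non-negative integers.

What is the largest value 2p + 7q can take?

(p,q)=(0,5): 5·0+4·5=20≤20, 4·0+1·5=5≤6, objective 35.
(p,q)=(0,4): 5·0+4·4=16≤20, 4·0+1·4=4≤6, objective 28.
The best lattice point is (0,5), giving 35.

35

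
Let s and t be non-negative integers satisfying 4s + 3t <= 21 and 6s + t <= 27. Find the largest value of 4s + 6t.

42

(s,t)=(0,7) is feasible, giving 42.
(s,t)=(0,6) is feasible, giving 36.
No feasible integer point exceeds 42.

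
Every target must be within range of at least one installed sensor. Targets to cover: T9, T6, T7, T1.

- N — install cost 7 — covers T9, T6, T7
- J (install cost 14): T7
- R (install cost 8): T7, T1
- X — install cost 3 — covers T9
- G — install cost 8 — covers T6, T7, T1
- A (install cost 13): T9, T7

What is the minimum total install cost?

11

The greedy cost-per-new-target heuristic would pick N and R for 15, but a cheaper cover exists.
Choose X and G: together they cover T9, T6, T7, T1 — every target.
Total install cost: 3 + 8 = 11.
No cover costs less than 11.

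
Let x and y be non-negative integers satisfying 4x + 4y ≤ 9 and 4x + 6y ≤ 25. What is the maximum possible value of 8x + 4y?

The continuous relaxation peaks at (2.25, 0) with value 18.00; rounding to a feasible lattice point costs some objective.
(x,y)=(2,0): 4·2+4·0=8≤9, 4·2+6·0=8≤25, objective 16.
(x,y)=(1,1): 4·1+4·1=8≤9, 4·1+6·1=10≤25, objective 12.
(x,y)=(1,0): 4·1+4·0=4≤9, 4·1+6·0=4≤25, objective 8.
The best lattice point is (2,0), giving 16.

16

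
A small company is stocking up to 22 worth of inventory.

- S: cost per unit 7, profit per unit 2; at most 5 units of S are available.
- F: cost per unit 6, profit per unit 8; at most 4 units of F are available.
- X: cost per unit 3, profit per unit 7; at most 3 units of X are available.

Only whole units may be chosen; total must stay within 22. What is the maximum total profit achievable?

37

2×F and 3×X: cost 21 ≤ 22, profit 2·8 + 3·7 = 37.
3×F and 1×X: cost 21 ≤ 22, profit 3·8 + 1·7 = 31.
Best is 37.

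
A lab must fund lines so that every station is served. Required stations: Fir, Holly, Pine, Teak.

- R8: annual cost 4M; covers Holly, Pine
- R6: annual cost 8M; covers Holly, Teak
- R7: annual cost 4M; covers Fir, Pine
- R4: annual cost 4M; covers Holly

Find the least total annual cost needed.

12

This is an integer covering problem.
The greedy cost-per-new-station heuristic would pick R8, R7, and R6 for 16, but a cheaper cover exists.
Choose R6 and R7: together they cover Fir, Holly, Pine, Teak — every station.
Total annual cost: 8 + 4 = 12.
No cover costs less than 12.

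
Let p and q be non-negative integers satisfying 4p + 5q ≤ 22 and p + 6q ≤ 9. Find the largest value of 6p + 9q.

30

(p,q)=(5,0): 4·5+5·0=20≤22, 1·5+6·0=5≤9, objective 30.
(p,q)=(3,1): 4·3+5·1=17≤22, 1·3+6·1=9≤9, objective 27.
(p,q)=(4,0): 4·4+5·0=16≤22, 1·4+6·0=4≤9, objective 24.
(p,q)=(3,0): 4·3+5·0=12≤22, 1·3+6·0=3≤9, objective 18.
The best lattice point is (5,0), giving 30.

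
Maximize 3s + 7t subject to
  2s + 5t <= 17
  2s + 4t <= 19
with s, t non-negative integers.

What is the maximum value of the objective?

25

The continuous relaxation peaks at (8.5, 0) with value 25.50; rounding to a feasible lattice point costs some objective.
(s,t)=(6,1) is feasible, giving 25.
(s,t)=(8,0) is feasible, giving 24.
(s,t)=(5,1) is feasible, giving 22.
No feasible integer point exceeds 25.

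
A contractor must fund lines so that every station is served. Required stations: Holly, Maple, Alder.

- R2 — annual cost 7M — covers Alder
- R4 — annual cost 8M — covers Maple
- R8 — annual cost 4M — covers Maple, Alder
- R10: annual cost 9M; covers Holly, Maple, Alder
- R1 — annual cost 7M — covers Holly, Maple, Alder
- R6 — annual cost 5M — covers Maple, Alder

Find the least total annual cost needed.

R1 alone covers Holly, Maple, Alder — every station.
Total annual cost: 7.

7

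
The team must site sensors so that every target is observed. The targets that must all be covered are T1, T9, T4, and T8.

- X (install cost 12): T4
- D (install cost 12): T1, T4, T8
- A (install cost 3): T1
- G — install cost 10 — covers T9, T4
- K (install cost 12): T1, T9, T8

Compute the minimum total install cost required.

22

The greedy cost-per-new-target heuristic would pick A, G, and D for 25, but a cheaper cover exists.
Choose D and G: together they cover T1, T9, T4, T8 — every target.
Total install cost: 12 + 10 = 22.
No cover costs less than 22.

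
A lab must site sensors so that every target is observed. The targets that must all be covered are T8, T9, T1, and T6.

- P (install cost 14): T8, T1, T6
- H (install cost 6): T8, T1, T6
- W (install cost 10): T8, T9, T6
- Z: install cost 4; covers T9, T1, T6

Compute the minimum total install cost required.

10

Choose H and Z: together they cover T8, T9, T1, T6 — every target.
Total install cost: 6 + 4 = 10.
No cover costs less than 10.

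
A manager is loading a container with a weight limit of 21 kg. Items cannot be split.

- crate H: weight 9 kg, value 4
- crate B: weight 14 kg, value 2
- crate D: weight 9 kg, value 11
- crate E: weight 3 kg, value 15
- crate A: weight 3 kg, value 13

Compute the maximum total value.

This is a 0-1 knapsack instance.
Allowing fractional choices, the relaxed optimum would be about 41.7, but items are indivisible.
crate D + crate E + crate A: weight 9 + 3 + 3 = 15 ≤ 21, value 11 + 15 + 13 = 39.
crate H + crate E + crate A: weight 9 + 3 + 3 = 15 ≤ 21, value 4 + 15 + 13 = 32.
Best is crate D, crate E, and crate A with total value 39.

39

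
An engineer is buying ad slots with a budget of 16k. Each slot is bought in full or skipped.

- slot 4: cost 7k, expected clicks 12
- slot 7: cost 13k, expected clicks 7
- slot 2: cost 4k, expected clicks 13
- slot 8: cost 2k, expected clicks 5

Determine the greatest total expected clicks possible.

This is a 0-1 knapsack instance.
slot 2 + slot 8: cost 4 + 2 = 6 ≤ 16, expected clicks 13 + 5 = 18.
slot 4 + slot 2 + slot 8: cost 7 + 4 + 2 = 13 ≤ 16, expected clicks 12 + 13 + 5 = 30.
slot 4 + slot 2: cost 7 + 4 = 11 ≤ 16, expected clicks 12 + 13 = 25.
Best is slot 4, slot 2, and slot 8 with total expected clicks 30.

30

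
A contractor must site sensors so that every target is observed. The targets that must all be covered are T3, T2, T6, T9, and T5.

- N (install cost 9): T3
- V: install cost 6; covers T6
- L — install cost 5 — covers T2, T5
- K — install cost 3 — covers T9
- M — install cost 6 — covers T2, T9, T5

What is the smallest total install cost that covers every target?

Choose N, V, and M: together they cover T3, T2, T6, T9, T5 — every target.
Total install cost: 9 + 6 + 6 = 21.
No cover costs less than 21.

21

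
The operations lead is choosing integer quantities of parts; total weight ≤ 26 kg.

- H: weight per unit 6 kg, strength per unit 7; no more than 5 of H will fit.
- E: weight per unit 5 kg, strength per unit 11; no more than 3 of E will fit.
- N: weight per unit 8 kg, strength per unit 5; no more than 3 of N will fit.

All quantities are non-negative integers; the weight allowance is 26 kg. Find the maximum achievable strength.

40

Take 1×H and 3×E: weight 21 ≤ 26, strength 1·7 + 3·11 = 40.
E has the best ratio (11/5) and is taken to its limit of 3; remaining capacity is filled optimally with the others.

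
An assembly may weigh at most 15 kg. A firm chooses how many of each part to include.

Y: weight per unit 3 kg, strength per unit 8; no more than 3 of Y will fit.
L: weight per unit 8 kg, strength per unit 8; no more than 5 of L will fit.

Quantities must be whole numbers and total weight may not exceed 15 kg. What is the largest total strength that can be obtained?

24

This is a bounded integer knapsack.
Take 2×Y and 1×L: weight 14 ≤ 15, strength 2·8 + 1·8 = 24.
No other integer combination yields more.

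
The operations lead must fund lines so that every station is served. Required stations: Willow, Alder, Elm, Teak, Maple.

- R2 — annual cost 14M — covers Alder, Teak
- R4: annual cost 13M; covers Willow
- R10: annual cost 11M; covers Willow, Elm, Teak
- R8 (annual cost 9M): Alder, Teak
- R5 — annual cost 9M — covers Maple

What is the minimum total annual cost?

Choose R10, R8, and R5: together they cover Willow, Alder, Elm, Teak, Maple — every station.
Total annual cost: 11 + 9 + 9 = 29.
No cover costs less than 29.

29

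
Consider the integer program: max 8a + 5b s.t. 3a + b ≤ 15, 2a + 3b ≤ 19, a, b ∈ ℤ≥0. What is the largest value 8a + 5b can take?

47

Relaxing integrality, the LP optimum is 49.00 at (a,b) = (3.71, 3.86), which is not an integer point.
(a,b)=(4,3) is feasible, giving 47.
(a,b)=(3,4) is feasible, giving 44.
Maximum is 47 at (a,b)=(4,3).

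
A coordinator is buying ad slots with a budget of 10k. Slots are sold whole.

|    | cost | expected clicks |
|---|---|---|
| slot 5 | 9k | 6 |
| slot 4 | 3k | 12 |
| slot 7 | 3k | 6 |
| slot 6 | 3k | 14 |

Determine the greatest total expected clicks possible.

This is an integer program with binary decision variables.
slot 4 + slot 6: cost 3 + 3 = 6 ≤ 10, expected clicks 12 + 14 = 26.
slot 7 + slot 6: cost 3 + 3 = 6 ≤ 10, expected clicks 6 + 14 = 20.
slot 4 + slot 7 + slot 6: cost 3 + 3 + 3 = 9 ≤ 10, expected clicks 12 + 6 + 14 = 32.
Best is slot 4, slot 7, and slot 6 with total expected clicks 32.

32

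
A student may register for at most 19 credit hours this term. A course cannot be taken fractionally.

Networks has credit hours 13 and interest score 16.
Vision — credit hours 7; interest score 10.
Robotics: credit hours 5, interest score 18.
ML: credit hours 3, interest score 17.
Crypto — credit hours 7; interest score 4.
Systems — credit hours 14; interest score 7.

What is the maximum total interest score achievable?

Take Vision, Robotics, and ML: credit hours 7 + 5 + 3 = 15 ≤ 19, interest score 10 + 18 + 17 = 45.
No other feasible combination does better.

45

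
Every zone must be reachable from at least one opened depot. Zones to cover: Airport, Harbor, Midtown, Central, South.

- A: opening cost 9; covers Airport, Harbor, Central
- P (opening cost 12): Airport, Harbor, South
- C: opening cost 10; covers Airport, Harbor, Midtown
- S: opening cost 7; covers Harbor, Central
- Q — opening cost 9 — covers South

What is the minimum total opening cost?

Choose C, S, and Q: together they cover Airport, Harbor, Midtown, Central, South — every zone.
Total opening cost: 10 + 7 + 9 = 26.

26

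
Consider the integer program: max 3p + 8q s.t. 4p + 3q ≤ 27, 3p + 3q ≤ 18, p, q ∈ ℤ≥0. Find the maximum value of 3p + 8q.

(p,q)=(0,6): 4·0+3·6=18≤27, 3·0+3·6=18≤18, objective 48.
(p,q)=(1,5): 4·1+3·5=19≤27, 3·1+3·5=18≤18, objective 43.
(p,q)=(0,5): 4·0+3·5=15≤27, 3·0+3·5=15≤18, objective 40.
Maximum is 48 at (p,q)=(0,6).

48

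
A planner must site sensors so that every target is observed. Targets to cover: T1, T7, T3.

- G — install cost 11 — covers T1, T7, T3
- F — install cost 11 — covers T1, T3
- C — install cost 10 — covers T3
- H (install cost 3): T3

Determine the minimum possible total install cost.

11

The greedy cost-per-new-target heuristic would pick H and G for 14, but a cheaper cover exists.
G alone covers T1, T7, T3 — every target.
Total install cost: 11.
No cover costs less than 11.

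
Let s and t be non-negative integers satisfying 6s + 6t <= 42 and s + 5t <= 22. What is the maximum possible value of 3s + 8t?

38

(s,t)=(2,4): 6·2+6·4=36≤42, 1·2+5·4=22≤22, objective 38.
(s,t)=(4,3): 6·4+6·3=42≤42, 1·4+5·3=19≤22, objective 36.
(s,t)=(1,4): 6·1+6·4=30≤42, 1·1+5·4=21≤22, objective 35.
(s,t)=(3,3): 6·3+6·3=36≤42, 1·3+5·3=18≤22, objective 33.
No feasible integer point exceeds 38.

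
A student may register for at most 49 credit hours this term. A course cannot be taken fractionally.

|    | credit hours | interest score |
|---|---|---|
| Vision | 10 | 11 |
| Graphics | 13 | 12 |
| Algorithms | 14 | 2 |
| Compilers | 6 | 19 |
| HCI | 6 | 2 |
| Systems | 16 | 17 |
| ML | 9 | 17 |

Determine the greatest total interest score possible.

66

This is a 0-1 knapsack instance.
Allowing fractional choices, the relaxed optimum would be about 71.4, but courses are indivisible.
Vision + Compilers + HCI + Systems + ML: credit hours 10 + 6 + 6 + 16 + 9 = 47 ≤ 49, interest score 11 + 19 + 2 + 17 + 17 = 66.
Graphics + Compilers + Systems + ML: credit hours 13 + 6 + 16 + 9 = 44 ≤ 49, interest score 12 + 19 + 17 + 17 = 65.
Best is Vision, Compilers, HCI, Systems, and ML with total interest score 66.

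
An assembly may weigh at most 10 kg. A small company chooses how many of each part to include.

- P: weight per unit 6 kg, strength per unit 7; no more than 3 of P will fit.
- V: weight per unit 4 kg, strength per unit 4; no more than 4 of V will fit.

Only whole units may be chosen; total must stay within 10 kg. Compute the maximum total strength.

11

This is a bounded integer knapsack.
P has the best ratio (7/6); taking only P gives at most 1×7 = 7 (stopped by the weight limit).
Mixing does better — 1×P and 1×V: weight 10 ≤ 10, strength 1·7 + 1·4 = 11.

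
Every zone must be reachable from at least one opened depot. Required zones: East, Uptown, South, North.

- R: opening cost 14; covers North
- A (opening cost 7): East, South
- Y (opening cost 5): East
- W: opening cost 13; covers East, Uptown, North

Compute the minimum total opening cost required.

Choose A and W: together they cover East, Uptown, South, North — every zone.
Total opening cost: 7 + 13 = 20.
No cover costs less than 20.

20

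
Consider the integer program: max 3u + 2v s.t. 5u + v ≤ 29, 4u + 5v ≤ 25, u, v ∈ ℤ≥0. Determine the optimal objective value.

Relaxing integrality, the LP optimum is 18.00 at (u,v) = (5.71, 0.429), which is not an integer point.
(u,v)=(5,1): 5·5+1·1=26≤29, 4·5+5·1=25≤25, objective 17.
(u,v)=(5,0): 5·5+1·0=25≤29, 4·5+5·0=20≤25, objective 15.
(u,v)=(4,1): 5·4+1·1=21≤29, 4·4+5·1=21≤25, objective 14.
(u,v)=(4,0): 5·4+1·0=20≤29, 4·4+5·0=16≤25, objective 12.
Maximum is 17 at (u,v)=(5,1).

17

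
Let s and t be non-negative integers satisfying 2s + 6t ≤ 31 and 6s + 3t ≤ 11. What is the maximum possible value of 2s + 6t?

18

(s,t)=(0,3) is feasible, giving 18.
(s,t)=(0,2) is feasible, giving 12.
No feasible integer point exceeds 18.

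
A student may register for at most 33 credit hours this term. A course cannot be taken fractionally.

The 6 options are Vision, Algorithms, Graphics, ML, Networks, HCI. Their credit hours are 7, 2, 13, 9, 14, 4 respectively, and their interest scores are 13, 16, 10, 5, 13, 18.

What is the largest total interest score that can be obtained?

60

Allowing fractional choices, the relaxed optimum would be about 64.6, but courses are indivisible.
Vision + Algorithms + Graphics + HCI: credit hours 7 + 2 + 13 + 4 = 26 ≤ 33, interest score 13 + 16 + 10 + 18 = 57.
Vision + Algorithms + Networks + HCI: credit hours 7 + 2 + 14 + 4 = 27 ≤ 33, interest score 13 + 16 + 13 + 18 = 60.
Algorithms + Graphics + Networks + HCI: credit hours 2 + 13 + 14 + 4 = 33 ≤ 33, interest score 16 + 10 + 13 + 18 = 57.
Best is Vision, Algorithms, Networks, and HCI with total interest score 60.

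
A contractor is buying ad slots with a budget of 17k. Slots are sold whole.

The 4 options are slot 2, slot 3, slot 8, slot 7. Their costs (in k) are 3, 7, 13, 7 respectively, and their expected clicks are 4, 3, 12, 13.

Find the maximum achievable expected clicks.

20

slot 3 + slot 7: cost 7 + 7 = 14 ≤ 17, expected clicks 3 + 13 = 16.
slot 2 + slot 7: cost 3 + 7 = 10 ≤ 17, expected clicks 4 + 13 = 17.
slot 2 + slot 3 + slot 7: cost 3 + 7 + 7 = 17 ≤ 17, expected clicks 4 + 3 + 13 = 20.
Best is slot 2, slot 3, and slot 7 with total expected clicks 20.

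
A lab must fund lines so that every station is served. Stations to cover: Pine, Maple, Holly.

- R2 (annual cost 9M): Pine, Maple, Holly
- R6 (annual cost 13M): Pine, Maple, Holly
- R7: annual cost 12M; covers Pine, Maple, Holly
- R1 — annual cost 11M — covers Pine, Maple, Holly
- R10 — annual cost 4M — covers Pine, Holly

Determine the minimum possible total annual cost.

The greedy cost-per-new-station heuristic would pick R10 and R2 for 13, but a cheaper cover exists.
R2 alone covers Pine, Maple, Holly — every station.
Total annual cost: 9.
No cover costs less than 9.

9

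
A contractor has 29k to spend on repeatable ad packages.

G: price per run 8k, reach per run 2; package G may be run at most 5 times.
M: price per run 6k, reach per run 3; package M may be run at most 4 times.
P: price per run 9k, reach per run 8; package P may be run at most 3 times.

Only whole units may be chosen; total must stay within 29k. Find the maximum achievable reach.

This is a bounded integer knapsack.
P has the best ratio (8/9); taking only P gives at most 3×8 = 24 (stopped by the price limit).
Optimal: 3×P: price 27 ≤ 29, reach 3·8 = 24.

24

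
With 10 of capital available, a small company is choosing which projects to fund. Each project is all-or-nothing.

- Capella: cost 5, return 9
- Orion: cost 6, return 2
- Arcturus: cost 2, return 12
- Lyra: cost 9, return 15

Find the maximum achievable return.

21

Allowing fractional choices, the relaxed optimum would be about 26.0, but projects are indivisible.
Orion + Arcturus: cost 6 + 2 = 8 ≤ 10, return 2 + 12 = 14.
Lyra: cost 9 ≤ 10, return 15.
Capella + Arcturus: cost 5 + 2 = 7 ≤ 10, return 9 + 12 = 21.
Best is Capella and Arcturus with total return 21.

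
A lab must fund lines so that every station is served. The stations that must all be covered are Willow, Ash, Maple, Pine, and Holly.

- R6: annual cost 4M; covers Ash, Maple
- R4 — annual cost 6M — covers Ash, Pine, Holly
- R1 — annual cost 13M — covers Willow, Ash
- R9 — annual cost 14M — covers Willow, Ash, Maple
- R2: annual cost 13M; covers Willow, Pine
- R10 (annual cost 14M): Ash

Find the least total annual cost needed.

20

This is an integer covering problem.
The greedy cost-per-new-station heuristic would pick R6, R4, and R1 for 23, but a cheaper cover exists.
Choose R4 and R9: together they cover Willow, Ash, Maple, Pine, Holly — every station.
Total annual cost: 6 + 14 = 20.
No cover costs less than 20.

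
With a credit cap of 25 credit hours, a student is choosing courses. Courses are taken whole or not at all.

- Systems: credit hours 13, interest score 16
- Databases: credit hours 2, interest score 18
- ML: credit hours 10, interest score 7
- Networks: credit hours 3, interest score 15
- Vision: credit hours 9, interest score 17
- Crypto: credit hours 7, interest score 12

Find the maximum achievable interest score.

62

Allowing fractional choices, the relaxed optimum would be about 66.9, but courses are indivisible.
Databases + Networks + Vision + Crypto: credit hours 2 + 3 + 9 + 7 = 21 ≤ 25, interest score 18 + 15 + 17 + 12 = 62.
Systems + Databases + Networks + Crypto: credit hours 13 + 2 + 3 + 7 = 25 ≤ 25, interest score 16 + 18 + 15 + 12 = 61.
Best is Databases, Networks, Vision, and Crypto with total interest score 62.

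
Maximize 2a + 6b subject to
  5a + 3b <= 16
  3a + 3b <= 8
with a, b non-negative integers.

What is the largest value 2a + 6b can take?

12

(a,b)=(0,2): 5·0+3·2=6≤16, 3·0+3·2=6≤8, objective 12.
(a,b)=(1,1): 5·1+3·1=8≤16, 3·1+3·1=6≤8, objective 8.
The best lattice point is (0,2), giving 12.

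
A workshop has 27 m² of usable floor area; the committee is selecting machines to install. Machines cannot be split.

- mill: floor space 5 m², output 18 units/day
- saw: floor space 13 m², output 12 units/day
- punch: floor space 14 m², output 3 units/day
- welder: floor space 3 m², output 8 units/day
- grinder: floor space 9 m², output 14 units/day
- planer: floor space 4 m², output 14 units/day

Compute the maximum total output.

54

mill + welder + grinder + planer: floor space 5 + 3 + 9 + 4 = 21 ≤ 27, output 18 + 8 + 14 + 14 = 54.
mill + saw + welder + planer: floor space 5 + 13 + 3 + 4 = 25 ≤ 27, output 18 + 12 + 8 + 14 = 52.
Best is mill, welder, grinder, and planer with total output 54.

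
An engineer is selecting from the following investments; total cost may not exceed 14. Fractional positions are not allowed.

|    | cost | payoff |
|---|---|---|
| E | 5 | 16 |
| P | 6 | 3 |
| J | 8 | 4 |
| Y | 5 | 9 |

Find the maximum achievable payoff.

Take E and Y: cost 5 + 5 = 10 ≤ 14, payoff 16 + 9 = 25.
No other feasible combination does better.

25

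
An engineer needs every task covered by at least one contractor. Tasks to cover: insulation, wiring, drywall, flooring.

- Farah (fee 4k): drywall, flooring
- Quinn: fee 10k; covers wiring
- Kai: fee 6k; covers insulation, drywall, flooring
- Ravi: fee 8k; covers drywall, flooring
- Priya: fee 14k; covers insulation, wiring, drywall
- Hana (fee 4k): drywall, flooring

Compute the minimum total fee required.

Choose Quinn and Kai: together they cover insulation, wiring, drywall, flooring — every task.
Total fee: 10 + 6 = 16.

16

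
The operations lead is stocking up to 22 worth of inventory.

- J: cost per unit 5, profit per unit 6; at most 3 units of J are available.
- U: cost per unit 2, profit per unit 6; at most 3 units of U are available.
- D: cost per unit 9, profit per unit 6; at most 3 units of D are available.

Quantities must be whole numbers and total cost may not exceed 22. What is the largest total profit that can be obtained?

Take 3×J and 3×U: cost 21 ≤ 22, profit 3·6 + 3·6 = 36.
U has the best ratio (6/2) and is taken to its limit of 3; remaining capacity is filled optimally with the others.

36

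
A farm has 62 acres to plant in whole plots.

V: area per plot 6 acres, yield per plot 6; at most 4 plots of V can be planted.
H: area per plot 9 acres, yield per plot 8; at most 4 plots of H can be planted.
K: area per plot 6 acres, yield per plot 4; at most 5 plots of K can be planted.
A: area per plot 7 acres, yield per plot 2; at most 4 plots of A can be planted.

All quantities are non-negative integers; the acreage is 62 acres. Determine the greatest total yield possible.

56

V has the best ratio (6/6); taking only V gives at most 4×6 = 24 (stopped by the supply cap of 4).
Mixing does better — 4×V and 4×H: area 60 ≤ 62, yield 4·6 + 4·8 = 56.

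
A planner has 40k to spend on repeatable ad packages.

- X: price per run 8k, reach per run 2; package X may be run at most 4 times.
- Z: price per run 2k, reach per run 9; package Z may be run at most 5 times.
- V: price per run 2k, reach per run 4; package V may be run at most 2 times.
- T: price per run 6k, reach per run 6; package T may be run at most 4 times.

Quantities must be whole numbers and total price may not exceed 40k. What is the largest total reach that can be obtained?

5×Z, 1×V, and 4×T: price 36 ≤ 40, reach 5·9 + 1·4 + 4·6 = 73.
5×Z, 2×V, and 4×T: price 38 ≤ 40, reach 5·9 + 2·4 + 4·6 = 77.
Best is 77.

77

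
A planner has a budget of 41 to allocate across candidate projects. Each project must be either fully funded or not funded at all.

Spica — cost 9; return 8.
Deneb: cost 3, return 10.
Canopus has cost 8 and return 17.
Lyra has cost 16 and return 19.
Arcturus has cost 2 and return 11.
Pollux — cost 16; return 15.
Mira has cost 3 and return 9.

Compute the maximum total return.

Take Spica, Deneb, Canopus, Lyra, Arcturus, and Mira: cost 9 + 3 + 8 + 16 + 2 + 3 = 41 ≤ 41, return 8 + 10 + 17 + 19 + 11 + 9 = 74.
No other feasible combination does better.

74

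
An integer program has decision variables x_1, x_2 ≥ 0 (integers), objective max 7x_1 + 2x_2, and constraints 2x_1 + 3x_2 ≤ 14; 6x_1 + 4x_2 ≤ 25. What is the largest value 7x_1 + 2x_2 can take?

28

(x_1,x_2)=(4,0): 2·4+3·0=8≤14, 6·4+4·0=24≤25, objective 28.
(x_1,x_2)=(3,1): 2·3+3·1=9≤14, 6·3+4·1=22≤25, objective 23.
(x_1,x_2)=(3,0): 2·3+3·0=6≤14, 6·3+4·0=18≤25, objective 21.
No feasible integer point exceeds 28.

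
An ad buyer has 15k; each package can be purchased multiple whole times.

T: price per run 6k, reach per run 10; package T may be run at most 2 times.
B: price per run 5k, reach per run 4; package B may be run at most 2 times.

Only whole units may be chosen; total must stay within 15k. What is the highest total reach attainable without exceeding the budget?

T has the best ratio (10/6); taking only T gives at most 2×10 = 20 (stopped by the price limit).
Optimal: 2×T: price 12 ≤ 15, reach 2·10 = 20.

20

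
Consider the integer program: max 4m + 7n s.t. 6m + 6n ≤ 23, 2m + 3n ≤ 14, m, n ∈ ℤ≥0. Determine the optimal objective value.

Relaxing integrality, the LP optimum is 26.83 at (m,n) = (0, 3.83), which is not an integer point.
(m,n)=(0,3): 6·0+6·3=18≤23, 2·0+3·3=9≤14, objective 21.
(m,n)=(1,2): 6·1+6·2=18≤23, 2·1+3·2=8≤14, objective 18.
(m,n)=(0,2): 6·0+6·2=12≤23, 2·0+3·2=6≤14, objective 14.
Maximum is 21 at (m,n)=(0,3).

21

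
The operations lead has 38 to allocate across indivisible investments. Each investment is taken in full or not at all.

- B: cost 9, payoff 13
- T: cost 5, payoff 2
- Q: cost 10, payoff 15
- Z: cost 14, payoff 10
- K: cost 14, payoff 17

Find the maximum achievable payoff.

47

This is an integer program with binary decision variables.
Allowing fractional choices, the relaxed optimum would be about 48.6, but investments are indivisible.
B + T + Q + K: cost 9 + 5 + 10 + 14 = 38 ≤ 38, payoff 13 + 2 + 15 + 17 = 47.
B + Q + K: cost 9 + 10 + 14 = 33 ≤ 38, payoff 13 + 15 + 17 = 45.
Best is B, T, Q, and K with total payoff 47.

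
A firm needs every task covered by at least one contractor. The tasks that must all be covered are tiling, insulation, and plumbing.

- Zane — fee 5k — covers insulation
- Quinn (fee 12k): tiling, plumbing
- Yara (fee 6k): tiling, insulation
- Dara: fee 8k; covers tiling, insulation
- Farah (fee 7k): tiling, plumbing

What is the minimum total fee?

The greedy cost-per-new-task heuristic would pick Yara and Farah for 13, but a cheaper cover exists.
Choose Zane and Farah: together they cover tiling, insulation, plumbing — every task.
Total fee: 5 + 7 = 12.
No cover costs less than 12.

12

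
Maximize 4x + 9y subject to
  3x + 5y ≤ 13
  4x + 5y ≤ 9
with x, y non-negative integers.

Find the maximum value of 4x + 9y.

13

(x,y)=(1,1) is feasible, giving 13.
(x,y)=(0,1) is feasible, giving 9.
(x,y)=(2,0) is feasible, giving 8.
(x,y)=(1,0) is feasible, giving 4.
No feasible integer point exceeds 13.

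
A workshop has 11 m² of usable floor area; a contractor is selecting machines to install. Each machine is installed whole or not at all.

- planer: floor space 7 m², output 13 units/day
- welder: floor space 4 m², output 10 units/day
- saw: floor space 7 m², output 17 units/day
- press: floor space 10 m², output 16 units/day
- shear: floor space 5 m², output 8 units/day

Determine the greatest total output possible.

Treat it as a binary knapsack problem.
welder + shear: floor space 4 + 5 = 9 ≤ 11, output 10 + 8 = 18.
welder + saw: floor space 4 + 7 = 11 ≤ 11, output 10 + 17 = 27.
planer + welder: floor space 7 + 4 = 11 ≤ 11, output 13 + 10 = 23.
Best is welder and saw with total output 27.

27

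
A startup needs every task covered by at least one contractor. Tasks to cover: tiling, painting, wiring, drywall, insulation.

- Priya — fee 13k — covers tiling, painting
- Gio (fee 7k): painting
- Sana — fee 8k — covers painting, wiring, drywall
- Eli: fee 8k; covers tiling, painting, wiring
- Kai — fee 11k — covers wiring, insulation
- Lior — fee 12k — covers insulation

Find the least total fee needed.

27

Choose Sana, Eli, and Kai: together they cover tiling, painting, wiring, drywall, insulation — every task.
Total fee: 8 + 8 + 11 = 27.
No cover costs less than 27.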